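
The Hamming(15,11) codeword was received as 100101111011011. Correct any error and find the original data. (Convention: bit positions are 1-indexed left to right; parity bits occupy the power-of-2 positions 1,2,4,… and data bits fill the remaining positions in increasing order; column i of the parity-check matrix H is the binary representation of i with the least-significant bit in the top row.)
Syndrome s = H · r^T (mod 2), r = 100101111011011:
  s[0] = (101010101010101)·(100101111011011) mod 2 = 1+0+0+0+0+0+1+0+1+0+1+0+0+0+1 mod 2 = 1
  s[1] = (011001100110011)·(100101111011011) mod 2 = 0+0+0+0+0+1+1+0+0+0+1+0+0+1+1 mod 2 = 1
  s[2] = (000111100001111)·(100101111011011) mod 2 = 0+0+0+1+0+1+1+0+0+0+0+1+0+1+1 mod 2 = 0
  s[3] = (000000011111111)·(100101111011011) mod 2 = 0+0+0+0+0+0+0+1+1+0+1+1+0+1+1 mod 2 = 0
Syndrome = 1100
Column 3 of H equals this syndrome → error at bit 3 (1-indexed).
Flip bit 3: 100101111011011 → 101101111011011
Extract data bits at positions {3,5,6,7,9,10,11,12,13,14,15}: 10111011011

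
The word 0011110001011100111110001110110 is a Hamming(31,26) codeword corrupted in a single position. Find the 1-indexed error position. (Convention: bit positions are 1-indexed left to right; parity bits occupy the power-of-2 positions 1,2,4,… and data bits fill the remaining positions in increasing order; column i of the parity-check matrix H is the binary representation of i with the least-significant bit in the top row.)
Syndrome s = H · r^T (mod 2), r = 0011110001011100111110001110110:
  s[0] = (1010101010101010101010101010101)·(0011110001011100111110001110110) mod 2 = 0+0+1+0+1+0+0+0+0+0+0+0+1+0+0+0+1+0+1+0+1+0+0+0+1+0+1+0+1+0+0 mod 2 = 1
  s[1] = (0110011001100110011001100110011)·(0011110001011100111110001110110) mod 2 = 0+0+1+0+0+1+0+0+0+1+0+0+0+1+0+0+0+1+1+0+0+0+0+0+0+1+1+0+0+1+0 mod 2 = 1
  s[2] = (0001111000011110000111100001111)·(0011110001011100111110001110110) mod 2 = 0+0+0+1+1+1+0+0+0+0+0+1+1+1+0+0+0+0+0+1+1+0+0+0+0+0+0+0+1+1+0 mod 2 = 0
  s[3] = (0000000111111110000000011111111)·(0011110001011100111110001110110) mod 2 = 0+0+0+0+0+0+0+0+0+1+0+1+1+1+0+0+0+0+0+0+0+0+0+0+1+1+1+0+1+1+0 mod 2 = 1
  s[4] = (0000000000000001111111111111111)·(0011110001011100111110001110110) mod 2 = 0+0+0+0+0+0+0+0+0+0+0+0+0+0+0+0+1+1+1+1+1+0+0+0+1+1+1+0+1+1+0 mod 2 = 0
Syndrome = 11010
Column i of H is the binary representation of i, so the syndrome is the binary index of the flipped bit.
Read s = 11010 with s[0] as LSB: 1·2^0 + 1·2^1 + 0·2^2 + 1·2^3 + 0·2^4 = 11.
Error is at bit position 11.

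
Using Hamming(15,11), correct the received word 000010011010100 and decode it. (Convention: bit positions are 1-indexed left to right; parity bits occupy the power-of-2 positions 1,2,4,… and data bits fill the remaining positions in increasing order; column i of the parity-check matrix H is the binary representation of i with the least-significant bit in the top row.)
Syndrome s = H · r^T (mod 2), r = 000010011010100:
  s[0] = (101010101010101)·(000010011010100) mod 2 = 0+0+0+0+1+0+0+0+1+0+1+0+1+0+0 mod 2 = 0
  s[1] = (011001100110011)·(000010011010100) mod 2 = 0+0+0+0+0+0+0+0+0+0+1+0+0+0+0 mod 2 = 1
  s[2] = (000111100001111)·(000010011010100) mod 2 = 0+0+0+0+1+0+0+0+0+0+0+0+1+0+0 mod 2 = 0
  s[3] = (000000011111111)·(000010011010100) mod 2 = 0+0+0+0+0+0+0+1+1+0+1+0+1+0+0 mod 2 = 0
Syndrome = 0100
Column 2 of H equals this syndrome → error at bit 2 (1-indexed).
Flip bit 2: 000010011010100 → 010010011010100
Extract data bits at positions {3,5,6,7,9,10,11,12,13,14,15}: 01001010100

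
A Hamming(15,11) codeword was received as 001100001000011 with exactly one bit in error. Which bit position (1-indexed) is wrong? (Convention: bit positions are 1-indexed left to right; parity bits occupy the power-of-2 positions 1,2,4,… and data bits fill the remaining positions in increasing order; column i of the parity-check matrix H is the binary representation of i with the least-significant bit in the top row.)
Syndrome s = H · r^T (mod 2), r = 001100001000011:
  s[0] = (101010101010101)·(001100001000011) mod 2 = 0+0+1+0+0+0+0+0+1+0+0+0+0+0+1 mod 2 = 1
  s[1] = (011001100110011)·(001100001000011) mod 2 = 0+0+1+0+0+0+0+0+0+0+0+0+0+1+1 mod 2 = 1
  s[2] = (000111100001111)·(001100001000011) mod 2 = 0+0+0+1+0+0+0+0+0+0+0+0+0+1+1 mod 2 = 1
  s[3] = (000000011111111)·(001100001000011) mod 2 = 0+0+0+0+0+0+0+0+1+0+0+0+0+1+1 mod 2 = 1
Syndrome = 1111
Column i of H is the binary representation of i, so the syndrome is the binary index of the flipped bit.
Read s = 1111 with s[0] as LSB: 1·2^0 + 1·2^1 + 1·2^2 + 1·2^3 = 15.
Error is at bit position 15.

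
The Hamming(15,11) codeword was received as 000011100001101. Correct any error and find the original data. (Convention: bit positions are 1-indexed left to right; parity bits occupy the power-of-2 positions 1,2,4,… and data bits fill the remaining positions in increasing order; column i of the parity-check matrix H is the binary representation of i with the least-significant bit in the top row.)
Syndrome s = H · r^T (mod 2), r = 000011100001101:
  s[0] = (101010101010101)·(000011100001101) mod 2 = 0+0+0+0+1+0+1+0+0+0+0+0+1+0+1 mod 2 = 0
  s[1] = (011001100110011)·(000011100001101) mod 2 = 0+0+0+0+0+1+1+0+0+0+0+0+0+0+1 mod 2 = 1
  s[2] = (000111100001111)·(000011100001101) mod 2 = 0+0+0+0+1+1+1+0+0+0+0+1+1+0+1 mod 2 = 0
  s[3] = (000000011111111)·(000011100001101) mod 2 = 0+0+0+0+0+0+0+0+0+0+0+1+1+0+1 mod 2 = 1
Syndrome = 0101
Column 10 of H equals this syndrome → error at bit 10 (1-indexed).
Flip bit 10: 000011100001101 → 000011100101101
Extract data bits at positions {3,5,6,7,9,10,11,12,13,14,15}: 01110101101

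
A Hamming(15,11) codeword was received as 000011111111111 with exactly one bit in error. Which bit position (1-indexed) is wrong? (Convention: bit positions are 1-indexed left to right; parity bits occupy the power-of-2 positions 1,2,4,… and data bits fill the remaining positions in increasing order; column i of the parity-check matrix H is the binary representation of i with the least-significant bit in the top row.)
Syndrome s = H · r^T (mod 2), r = 000011111111111:
  s[0] = (101010101010101)·(000011111111111) mod 2 = 0+0+0+0+1+0+1+0+1+0+1+0+1+0+1 mod 2 = 0
  s[1] = (011001100110011)·(000011111111111) mod 2 = 0+0+0+0+0+1+1+0+0+1+1+0+0+1+1 mod 2 = 0
  s[2] = (000111100001111)·(000011111111111) mod 2 = 0+0+0+0+1+1+1+0+0+0+0+1+1+1+1 mod 2 = 1
  s[3] = (000000011111111)·(000011111111111) mod 2 = 0+0+0+0+0+0+0+1+1+1+1+1+1+1+1 mod 2 = 0
Syndrome = 0010
Column i of H is the binary representation of i, so the syndrome is the binary index of the flipped bit.
Read s = 0010 with s[0] as LSB: 0·2^0 + 0·2^1 + 1·2^2 + 0·2^3 = 4.
Error is at bit position 4.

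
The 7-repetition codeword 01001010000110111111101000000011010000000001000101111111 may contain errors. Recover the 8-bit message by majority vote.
Split into 7-bit blocks and majority-vote each:
  block 1 = 0100101: 3 ones, 4 zeros → 0
  block 2 = 0000110: 2 ones, 5 zeros → 0
  block 3 = 1111111: 7 ones, 0 zeros → 1
  block 4 = 0100000: 1 ones, 6 zeros → 0
  block 5 = 0011010: 3 ones, 4 zeros → 0
  block 6 = 0000000: 0 ones, 7 zeros → 0
  block 7 = 0100010: 2 ones, 5 zeros → 0
  block 8 = 1111111: 7 ones, 0 zeros → 1
Decoded = 00100001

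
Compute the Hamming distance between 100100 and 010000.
XOR = 110100, count of 1s = 3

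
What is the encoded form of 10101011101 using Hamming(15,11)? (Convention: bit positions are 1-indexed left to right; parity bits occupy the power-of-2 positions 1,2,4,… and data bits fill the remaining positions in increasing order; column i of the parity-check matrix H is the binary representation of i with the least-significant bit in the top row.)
Codeword c = d · G (mod 2), d = 10101011101:
  c[0] = d·G[:,0] = (10101011101)·(11011010101) mod 2 = 1+0+0+0+1+0+1+0+1+0+1 mod 2 = 1
  c[1] = d·G[:,1] = (10101011101)·(10110110011) mod 2 = 1+0+1+0+0+0+1+0+0+0+1 mod 2 = 0
  c[2] = d·G[:,2] = (10101011101)·(10000000000) mod 2 = 1+0+0+0+0+0+0+0+0+0+0 mod 2 = 1
  c[3] = d·G[:,3] = (10101011101)·(01110001111) mod 2 = 0+0+1+0+0+0+0+1+1+0+1 mod 2 = 0
  c[4] = d·G[:,4] = (10101011101)·(01000000000) mod 2 = 0+0+0+0+0+0+0+0+0+0+0 mod 2 = 0
  c[5] = d·G[:,5] = (10101011101)·(00100000000) mod 2 = 0+0+1+0+0+0+0+0+0+0+0 mod 2 = 1
  c[6] = d·G[:,6] = (10101011101)·(00010000000) mod 2 = 0+0+0+0+0+0+0+0+0+0+0 mod 2 = 0
  c[7] = d·G[:,7] = (10101011101)·(00001111111) mod 2 = 0+0+0+0+1+0+1+1+1+0+1 mod 2 = 1
  c[8] = d·G[:,8] = (10101011101)·(00001000000) mod 2 = 0+0+0+0+1+0+0+0+0+0+0 mod 2 = 1
  c[9] = d·G[:,9] = (10101011101)·(00000100000) mod 2 = 0+0+0+0+0+0+0+0+0+0+0 mod 2 = 0
  c[10] = d·G[:,10] = (10101011101)·(00000010000) mod 2 = 0+0+0+0+0+0+1+0+0+0+0 mod 2 = 1
  c[11] = d·G[:,11] = (10101011101)·(00000001000) mod 2 = 0+0+0+0+0+0+0+1+0+0+0 mod 2 = 1
  c[12] = d·G[:,12] = (10101011101)·(00000000100) mod 2 = 0+0+0+0+0+0+0+0+1+0+0 mod 2 = 1
  c[13] = d·G[:,13] = (10101011101)·(00000000010) mod 2 = 0+0+0+0+0+0+0+0+0+0+0 mod 2 = 0
  c[14] = d·G[:,14] = (10101011101)·(00000000001) mod 2 = 0+0+0+0+0+0+0+0+0+0+1 mod 2 = 1
Codeword = 101001011011101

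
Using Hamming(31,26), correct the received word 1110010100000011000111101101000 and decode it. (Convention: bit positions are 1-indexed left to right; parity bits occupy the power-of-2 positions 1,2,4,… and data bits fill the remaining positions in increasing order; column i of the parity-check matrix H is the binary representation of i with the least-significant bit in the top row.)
Syndrome s = H · r^T (mod 2), r = 1110010100000011000111101101000:
  s[0] = (1010101010101010101010101010101)·(1110010100000011000111101101000) mod 2 = 1+0+1+0+0+0+0+0+0+0+0+0+0+0+1+0+0+0+0+0+1+0+1+0+1+0+0+0+0+0+0 mod 2 = 0
  s[1] = (0110011001100110011001100110011)·(1110010100000011000111101101000) mod 2 = 0+1+1+0+0+1+0+0+0+0+0+0+0+0+1+0+0+0+0+0+0+1+1+0+0+1+0+0+0+0+0 mod 2 = 1
  s[2] = (0001111000011110000111100001111)·(1110010100000011000111101101000) mod 2 = 0+0+0+0+0+1+0+0+0+0+0+0+0+0+1+0+0+0+0+1+1+1+1+0+0+0+0+1+0+0+0 mod 2 = 1
  s[3] = (0000000111111110000000011111111)·(1110010100000011000111101101000) mod 2 = 0+0+0+0+0+0+0+1+0+0+0+0+0+0+1+0+0+0+0+0+0+0+0+0+1+1+0+1+0+0+0 mod 2 = 1
  s[4] = (0000000000000001111111111111111)·(1110010100000011000111101101000) mod 2 = 0+0+0+0+0+0+0+0+0+0+0+0+0+0+0+1+0+0+0+1+1+1+1+0+1+1+0+1+0+0+0 mod 2 = 0
Syndrome = 01110
Column 14 of H equals this syndrome → error at bit 14 (1-indexed).
Flip bit 14: 1110010100000011000111101101000 → 1110010100000111000111101101000
Extract data bits at positions {3,5,6,7,9,10,11,12,13,14,15,17,18,19,20,21,22,23,24,25,26,27,28,29,30,31}: 10100000011000111101101000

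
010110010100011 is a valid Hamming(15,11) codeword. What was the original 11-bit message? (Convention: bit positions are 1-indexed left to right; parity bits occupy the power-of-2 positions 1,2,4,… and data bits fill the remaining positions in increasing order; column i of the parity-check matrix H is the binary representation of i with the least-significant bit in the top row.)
Parity bits occupy power-of-2 positions; data bits are at positions {3,5,6,7,9,10,11,12,13,14,15} (1-indexed).
Extract: c[3]=0 c[5]=1 c[6]=0 c[7]=0 c[9]=0 c[10]=1 c[11]=0 c[12]=0 c[13]=0 c[14]=1 c[15]=1
Data = 01000100011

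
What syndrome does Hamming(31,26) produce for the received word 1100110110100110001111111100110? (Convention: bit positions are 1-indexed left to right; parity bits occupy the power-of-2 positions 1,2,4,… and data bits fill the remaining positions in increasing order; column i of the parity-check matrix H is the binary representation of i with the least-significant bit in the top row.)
Syndrome s = H · r^T (mod 2), r = 1100110110100110001111111100110:
  s[0] = (1010101010101010101010101010101)·(1100110110100110001111111100110) mod 2 = 1+0+0+0+1+0+0+0+1+0+1+0+0+0+1+0+0+0+1+0+1+0+1+0+1+0+0+0+1+0+0 mod 2 = 0
  s[1] = (0110011001100110011001100110011)·(1100110110100110001111111100110) mod 2 = 0+1+0+0+0+1+0+0+0+0+1+0+0+1+1+0+0+0+1+0+0+1+1+0+0+1+0+0+0+1+0 mod 2 = 0
  s[2] = (0001111000011110000111100001111)·(1100110110100110001111111100110) mod 2 = 0+0+0+0+1+1+0+0+0+0+0+0+0+1+1+0+0+0+0+1+1+1+1+0+0+0+0+0+1+1+0 mod 2 = 0
  s[3] = (0000000111111110000000011111111)·(1100110110100110001111111100110) mod 2 = 0+0+0+0+0+0+0+1+1+0+1+0+0+1+1+0+0+0+0+0+0+0+0+1+1+1+0+0+1+1+0 mod 2 = 0
  s[4] = (0000000000000001111111111111111)·(1100110110100110001111111100110) mod 2 = 0+0+0+0+0+0+0+0+0+0+0+0+0+0+0+0+0+0+1+1+1+1+1+1+1+1+0+0+1+1+0 mod 2 = 0
Syndrome = 00000
s = 0: no error detected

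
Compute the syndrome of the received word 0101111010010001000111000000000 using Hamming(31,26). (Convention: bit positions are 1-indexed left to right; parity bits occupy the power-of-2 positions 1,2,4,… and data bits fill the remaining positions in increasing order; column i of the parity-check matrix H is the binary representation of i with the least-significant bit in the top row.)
Syndrome s = H · r^T (mod 2), r = 0101111010010001000111000000000:
  s[0] = (1010101010101010101010101010101)·(0101111010010001000111000000000) mod 2 = 0+0+0+0+1+0+1+0+1+0+0+0+0+0+0+0+0+0+0+0+1+0+0+0+0+0+0+0+0+0+0 mod 2 = 0
  s[1] = (0110011001100110011001100110011)·(0101111010010001000111000000000) mod 2 = 0+1+0+0+0+1+1+0+0+0+0+0+0+0+0+0+0+0+0+0+0+1+0+0+0+0+0+0+0+0+0 mod 2 = 0
  s[2] = (0001111000011110000111100001111)·(0101111010010001000111000000000) mod 2 = 0+0+0+1+1+1+1+0+0+0+0+1+0+0+0+0+0+0+0+1+1+1+0+0+0+0+0+0+0+0+0 mod 2 = 0
  s[3] = (0000000111111110000000011111111)·(0101111010010001000111000000000) mod 2 = 0+0+0+0+0+0+0+0+1+0+0+1+0+0+0+0+0+0+0+0+0+0+0+0+0+0+0+0+0+0+0 mod 2 = 0
  s[4] = (0000000000000001111111111111111)·(0101111010010001000111000000000) mod 2 = 0+0+0+0+0+0+0+0+0+0+0+0+0+0+0+1+0+0+0+1+1+1+0+0+0+0+0+0+0+0+0 mod 2 = 0
Syndrome = 00000
s = 0: no error detected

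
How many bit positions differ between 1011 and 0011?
XOR = 1000, count of 1s = 1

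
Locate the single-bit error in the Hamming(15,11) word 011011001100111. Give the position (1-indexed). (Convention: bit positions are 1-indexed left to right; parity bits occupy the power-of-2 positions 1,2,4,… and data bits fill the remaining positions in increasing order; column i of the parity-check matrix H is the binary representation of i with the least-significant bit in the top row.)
Syndrome s = H · r^T (mod 2), r = 011011001100111:
  s[0] = (101010101010101)·(011011001100111) mod 2 = 0+0+1+0+1+0+0+0+1+0+0+0+1+0+1 mod 2 = 1
  s[1] = (011001100110011)·(011011001100111) mod 2 = 0+1+1+0+0+1+0+0+0+1+0+0+0+1+1 mod 2 = 0
  s[2] = (000111100001111)·(011011001100111) mod 2 = 0+0+0+0+1+1+0+0+0+0+0+0+1+1+1 mod 2 = 1
  s[3] = (000000011111111)·(011011001100111) mod 2 = 0+0+0+0+0+0+0+0+1+1+0+0+1+1+1 mod 2 = 1
Syndrome = 1011
Column i of H is the binary representation of i, so the syndrome is the binary index of the flipped bit.
Read s = 1011 with s[0] as LSB: 1·2^0 + 0·2^1 + 1·2^2 + 1·2^3 = 13.
Error is at bit position 13.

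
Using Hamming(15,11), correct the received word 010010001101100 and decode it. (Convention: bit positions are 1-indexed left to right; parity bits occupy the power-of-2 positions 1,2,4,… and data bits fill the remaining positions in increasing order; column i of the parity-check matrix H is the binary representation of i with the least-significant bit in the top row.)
Syndrome s = H · r^T (mod 2), r = 010010001101100:
  s[0] = (101010101010101)·(010010001101100) mod 2 = 0+0+0+0+1+0+0+0+1+0+0+0+1+0+0 mod 2 = 1
  s[1] = (011001100110011)·(010010001101100) mod 2 = 0+1+0+0+0+0+0+0+0+1+0+0+0+0+0 mod 2 = 0
  s[2] = (000111100001111)·(010010001101100) mod 2 = 0+0+0+0+1+0+0+0+0+0+0+1+1+0+0 mod 2 = 1
  s[3] = (000000011111111)·(010010001101100) mod 2 = 0+0+0+0+0+0+0+0+1+1+0+1+1+0+0 mod 2 = 0
Syndrome = 1010
Column 5 of H equals this syndrome → error at bit 5 (1-indexed).
Flip bit 5: 010010001101100 → 010000001101100
Extract data bits at positions {3,5,6,7,9,10,11,12,13,14,15}: 00001101100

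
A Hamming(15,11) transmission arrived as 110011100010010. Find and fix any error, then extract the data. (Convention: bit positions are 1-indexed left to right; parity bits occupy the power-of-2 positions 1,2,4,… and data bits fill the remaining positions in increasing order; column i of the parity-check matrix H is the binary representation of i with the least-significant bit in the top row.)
Syndrome s = H · r^T (mod 2), r = 110011100010010:
  s[0] = (101010101010101)·(110011100010010) mod 2 = 1+0+0+0+1+0+1+0+0+0+1+0+0+0+0 mod 2 = 0
  s[1] = (011001100110011)·(110011100010010) mod 2 = 0+1+0+0+0+1+1+0+0+0+1+0+0+1+0 mod 2 = 1
  s[2] = (000111100001111)·(110011100010010) mod 2 = 0+0+0+0+1+1+1+0+0+0+0+0+0+1+0 mod 2 = 0
  s[3] = (000000011111111)·(110011100010010) mod 2 = 0+0+0+0+0+0+0+0+0+0+1+0+0+1+0 mod 2 = 0
Syndrome = 0100
Column 2 of H equals this syndrome → error at bit 2 (1-indexed).
Flip bit 2: 110011100010010 → 100011100010010
Extract data bits at positions {3,5,6,7,9,10,11,12,13,14,15}: 01110010010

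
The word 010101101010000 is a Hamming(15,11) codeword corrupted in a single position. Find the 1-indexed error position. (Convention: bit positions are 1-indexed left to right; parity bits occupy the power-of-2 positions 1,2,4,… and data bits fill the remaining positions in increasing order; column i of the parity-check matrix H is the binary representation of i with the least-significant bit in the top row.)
Syndrome s = H · r^T (mod 2), r = 010101101010000:
  s[0] = (101010101010101)·(010101101010000) mod 2 = 0+0+0+0+0+0+1+0+1+0+1+0+0+0+0 mod 2 = 1
  s[1] = (011001100110011)·(010101101010000) mod 2 = 0+1+0+0+0+1+1+0+0+0+1+0+0+0+0 mod 2 = 0
  s[2] = (000111100001111)·(010101101010000) mod 2 = 0+0+0+1+0+1+1+0+0+0+0+0+0+0+0 mod 2 = 1
  s[3] = (000000011111111)·(010101101010000) mod 2 = 0+0+0+0+0+0+0+0+1+0+1+0+0+0+0 mod 2 = 0
Syndrome = 1010
Column i of H is the binary representation of i, so the syndrome is the binary index of the flipped bit.
Read s = 1010 with s[0] as LSB: 1·2^0 + 0·2^1 + 1·2^2 + 0·2^3 = 5.
Error is at bit position 5.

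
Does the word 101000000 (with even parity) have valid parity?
Sum of all bits: 1+0+1+0+0+0+0+0+0 = 2; 2 mod 2 = 0. Result is 0 → valid parity.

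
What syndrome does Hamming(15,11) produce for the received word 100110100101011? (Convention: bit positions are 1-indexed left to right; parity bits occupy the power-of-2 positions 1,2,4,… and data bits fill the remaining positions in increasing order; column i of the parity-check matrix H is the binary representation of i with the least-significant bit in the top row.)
Syndrome s = H · r^T (mod 2), r = 100110100101011:
  s[0] = (101010101010101)·(100110100101011) mod 2 = 1+0+0+0+1+0+1+0+0+0+0+0+0+0+1 mod 2 = 0
  s[1] = (011001100110011)·(100110100101011) mod 2 = 0+0+0+0+0+0+1+0+0+1+0+0+0+1+1 mod 2 = 0
  s[2] = (000111100001111)·(100110100101011) mod 2 = 0+0+0+1+1+0+1+0+0+0+0+1+0+1+1 mod 2 = 0
  s[3] = (000000011111111)·(100110100101011) mod 2 = 0+0+0+0+0+0+0+0+0+1+0+1+0+1+1 mod 2 = 0
Syndrome = 0000
s = 0: no error detected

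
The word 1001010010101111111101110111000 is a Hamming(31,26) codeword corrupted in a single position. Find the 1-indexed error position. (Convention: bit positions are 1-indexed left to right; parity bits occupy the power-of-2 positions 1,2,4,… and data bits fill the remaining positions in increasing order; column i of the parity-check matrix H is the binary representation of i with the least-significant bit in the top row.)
Syndrome s = H · r^T (mod 2), r = 1001010010101111111101110111000:
  s[0] = (1010101010101010101010101010101)·(1001010010101111111101110111000) mod 2 = 1+0+0+0+0+0+0+0+1+0+1+0+1+0+1+0+1+0+1+0+0+0+1+0+0+0+1+0+0+0+0 mod 2 = 1
  s[1] = (0110011001100110011001100110011)·(1001010010101111111101110111000) mod 2 = 0+0+0+0+0+1+0+0+0+0+1+0+0+1+1+0+0+1+1+0+0+1+1+0+0+1+1+0+0+0+0 mod 2 = 0
  s[2] = (0001111000011110000111100001111)·(1001010010101111111101110111000) mod 2 = 0+0+0+1+0+1+0+0+0+0+0+0+1+1+1+0+0+0+0+1+0+1+1+0+0+0+0+1+0+0+0 mod 2 = 1
  s[3] = (0000000111111110000000011111111)·(1001010010101111111101110111000) mod 2 = 0+0+0+0+0+0+0+0+1+0+1+0+1+1+1+0+0+0+0+0+0+0+0+1+0+1+1+1+0+0+0 mod 2 = 1
  s[4] = (0000000000000001111111111111111)·(1001010010101111111101110111000) mod 2 = 0+0+0+0+0+0+0+0+0+0+0+0+0+0+0+1+1+1+1+1+0+1+1+1+0+1+1+1+0+0+0 mod 2 = 1
Syndrome = 10111
Column i of H is the binary representation of i, so the syndrome is the binary index of the flipped bit.
Read s = 10111 with s[0] as LSB: 1·2^0 + 0·2^1 + 1·2^2 + 1·2^3 + 1·2^4 = 29.
Error is at bit position 29.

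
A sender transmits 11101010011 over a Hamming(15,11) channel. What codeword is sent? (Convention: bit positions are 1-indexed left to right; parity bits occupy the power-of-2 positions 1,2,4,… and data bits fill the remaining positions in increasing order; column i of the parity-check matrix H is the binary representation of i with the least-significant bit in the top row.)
Codeword c = d · G (mod 2), d = 11101010011:
  c[0] = d·G[:,0] = (11101010011)·(11011010101) mod 2 = 1+1+0+0+1+0+1+0+0+0+1 mod 2 = 1
  c[1] = d·G[:,1] = (11101010011)·(10110110011) mod 2 = 1+0+1+0+0+0+1+0+0+1+1 mod 2 = 1
  c[2] = d·G[:,2] = (11101010011)·(10000000000) mod 2 = 1+0+0+0+0+0+0+0+0+0+0 mod 2 = 1
  c[3] = d·G[:,3] = (11101010011)·(01110001111) mod 2 = 0+1+1+0+0+0+0+0+0+1+1 mod 2 = 0
  c[4] = d·G[:,4] = (11101010011)·(01000000000) mod 2 = 0+1+0+0+0+0+0+0+0+0+0 mod 2 = 1
  c[5] = d·G[:,5] = (11101010011)·(00100000000) mod 2 = 0+0+1+0+0+0+0+0+0+0+0 mod 2 = 1
  c[6] = d·G[:,6] = (11101010011)·(00010000000) mod 2 = 0+0+0+0+0+0+0+0+0+0+0 mod 2 = 0
  c[7] = d·G[:,7] = (11101010011)·(00001111111) mod 2 = 0+0+0+0+1+0+1+0+0+1+1 mod 2 = 0
  c[8] = d·G[:,8] = (11101010011)·(00001000000) mod 2 = 0+0+0+0+1+0+0+0+0+0+0 mod 2 = 1
  c[9] = d·G[:,9] = (11101010011)·(00000100000) mod 2 = 0+0+0+0+0+0+0+0+0+0+0 mod 2 = 0
  c[10] = d·G[:,10] = (11101010011)·(00000010000) mod 2 = 0+0+0+0+0+0+1+0+0+0+0 mod 2 = 1
  c[11] = d·G[:,11] = (11101010011)·(00000001000) mod 2 = 0+0+0+0+0+0+0+0+0+0+0 mod 2 = 0
  c[12] = d·G[:,12] = (11101010011)·(00000000100) mod 2 = 0+0+0+0+0+0+0+0+0+0+0 mod 2 = 0
  c[13] = d·G[:,13] = (11101010011)·(00000000010) mod 2 = 0+0+0+0+0+0+0+0+0+1+0 mod 2 = 1
  c[14] = d·G[:,14] = (11101010011)·(00000000001) mod 2 = 0+0+0+0+0+0+0+0+0+0+1 mod 2 = 1
Codeword = 111011001010011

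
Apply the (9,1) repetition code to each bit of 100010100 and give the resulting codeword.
Repeat each bit 9× and concatenate:
1→111111111  0→000000000  0→000000000  0→000000000  1→111111111  0→000000000  1→111111111  0→000000000  0→000000000
Codeword = 111111111000000000000000000000000000111111111000000000111111111000000000000000000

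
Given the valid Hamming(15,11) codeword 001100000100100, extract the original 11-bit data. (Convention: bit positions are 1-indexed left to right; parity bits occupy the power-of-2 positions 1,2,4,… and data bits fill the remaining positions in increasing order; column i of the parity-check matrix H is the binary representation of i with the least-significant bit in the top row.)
Parity bits occupy power-of-2 positions; data bits are at positions {3,5,6,7,9,10,11,12,13,14,15} (1-indexed).
Extract: c[3]=1 c[5]=0 c[6]=0 c[7]=0 c[9]=0 c[10]=1 c[11]=0 c[12]=0 c[13]=1 c[14]=0 c[15]=0
Data = 10000100100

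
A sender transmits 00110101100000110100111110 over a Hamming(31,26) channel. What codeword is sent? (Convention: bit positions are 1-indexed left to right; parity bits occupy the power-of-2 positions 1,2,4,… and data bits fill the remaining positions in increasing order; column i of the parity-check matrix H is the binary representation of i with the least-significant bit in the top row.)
Codeword c = d · G (mod 2), d = 00110101100000110100111110:
  c[0] = d·G[:,0] = (00110101100000110100111110)·(11011010101101010101010101) mod 2 = 0+0+0+1+0+0+0+0+1+0+0+0+0+0+0+1+0+1+0+0+0+1+0+1+0+0 mod 2 = 0
  c[1] = d·G[:,1] = (00110101100000110100111110)·(10110110011011001100110011) mod 2 = 0+0+1+1+0+1+0+0+0+0+0+0+0+0+0+0+0+1+0+0+1+1+0+0+1+0 mod 2 = 1
  c[2] = d·G[:,2] = (00110101100000110100111110)·(10000000000000000000000000) mod 2 = 0+0+0+0+0+0+0+0+0+0+0+0+0+0+0+0+0+0+0+0+0+0+0+0+0+0 mod 2 = 0
  c[3] = d·G[:,3] = (00110101100000110100111110)·(01110001111000111100001111) mod 2 = 0+0+1+1+0+0+0+1+1+0+0+0+0+0+1+1+0+1+0+0+0+0+1+1+1+0 mod 2 = 0
  c[4] = d·G[:,4] = (00110101100000110100111110)·(01000000000000000000000000) mod 2 = 0+0+0+0+0+0+0+0+0+0+0+0+0+0+0+0+0+0+0+0+0+0+0+0+0+0 mod 2 = 0
  c[5] = d·G[:,5] = (00110101100000110100111110)·(00100000000000000000000000) mod 2 = 0+0+1+0+0+0+0+0+0+0+0+0+0+0+0+0+0+0+0+0+0+0+0+0+0+0 mod 2 = 1
  c[6] = d·G[:,6] = (00110101100000110100111110)·(00010000000000000000000000) mod 2 = 0+0+0+1+0+0+0+0+0+0+0+0+0+0+0+0+0+0+0+0+0+0+0+0+0+0 mod 2 = 1
  c[7] = d·G[:,7] = (00110101100000110100111110)·(00001111111000000011111111) mod 2 = 0+0+0+0+0+1+0+1+1+0+0+0+0+0+0+0+0+0+0+0+1+1+1+1+1+0 mod 2 = 0
  c[8] = d·G[:,8] = (00110101100000110100111110)·(00001000000000000000000000) mod 2 = 0+0+0+0+0+0+0+0+0+0+0+0+0+0+0+0+0+0+0+0+0+0+0+0+0+0 mod 2 = 0
  c[9] = d·G[:,9] = (00110101100000110100111110)·(00000100000000000000000000) mod 2 = 0+0+0+0+0+1+0+0+0+0+0+0+0+0+0+0+0+0+0+0+0+0+0+0+0+0 mod 2 = 1
  c[10] = d·G[:,10] = (00110101100000110100111110)·(00000010000000000000000000) mod 2 = 0+0+0+0+0+0+0+0+0+0+0+0+0+0+0+0+0+0+0+0+0+0+0+0+0+0 mod 2 = 0
  c[11] = d·G[:,11] = (00110101100000110100111110)·(00000001000000000000000000) mod 2 = 0+0+0+0+0+0+0+1+0+0+0+0+0+0+0+0+0+0+0+0+0+0+0+0+0+0 mod 2 = 1
  c[12] = d·G[:,12] = (00110101100000110100111110)·(00000000100000000000000000) mod 2 = 0+0+0+0+0+0+0+0+1+0+0+0+0+0+0+0+0+0+0+0+0+0+0+0+0+0 mod 2 = 1
  c[13] = d·G[:,13] = (00110101100000110100111110)·(00000000010000000000000000) mod 2 = 0+0+0+0+0+0+0+0+0+0+0+0+0+0+0+0+0+0+0+0+0+0+0+0+0+0 mod 2 = 0
  c[14] = d·G[:,14] = (00110101100000110100111110)·(00000000001000000000000000) mod 2 = 0+0+0+0+0+0+0+0+0+0+0+0+0+0+0+0+0+0+0+0+0+0+0+0+0+0 mod 2 = 0
  c[15] = d·G[:,15] = (00110101100000110100111110)·(00000000000111111111111111) mod 2 = 0+0+0+0+0+0+0+0+0+0+0+0+0+0+1+1+0+1+0+0+1+1+1+1+1+0 mod 2 = 0
  c[16] = d·G[:,16] = (00110101100000110100111110)·(00000000000100000000000000) mod 2 = 0+0+0+0+0+0+0+0+0+0+0+0+0+0+0+0+0+0+0+0+0+0+0+0+0+0 mod 2 = 0
  c[17] = d·G[:,17] = (00110101100000110100111110)·(00000000000010000000000000) mod 2 = 0+0+0+0+0+0+0+0+0+0+0+0+0+0+0+0+0+0+0+0+0+0+0+0+0+0 mod 2 = 0
  c[18] = d·G[:,18] = (00110101100000110100111110)·(00000000000001000000000000) mod 2 = 0+0+0+0+0+0+0+0+0+0+0+0+0+0+0+0+0+0+0+0+0+0+0+0+0+0 mod 2 = 0
  c[19] = d·G[:,19] = (00110101100000110100111110)·(00000000000000100000000000) mod 2 = 0+0+0+0+0+0+0+0+0+0+0+0+0+0+1+0+0+0+0+0+0+0+0+0+0+0 mod 2 = 1
  c[20] = d·G[:,20] = (00110101100000110100111110)·(00000000000000010000000000) mod 2 = 0+0+0+0+0+0+0+0+0+0+0+0+0+0+0+1+0+0+0+0+0+0+0+0+0+0 mod 2 = 1
  c[21] = d·G[:,21] = (00110101100000110100111110)·(00000000000000001000000000) mod 2 = 0+0+0+0+0+0+0+0+0+0+0+0+0+0+0+0+0+0+0+0+0+0+0+0+0+0 mod 2 = 0
  c[22] = d·G[:,22] = (00110101100000110100111110)·(00000000000000000100000000) mod 2 = 0+0+0+0+0+0+0+0+0+0+0+0+0+0+0+0+0+1+0+0+0+0+0+0+0+0 mod 2 = 1
  c[23] = d·G[:,23] = (00110101100000110100111110)·(00000000000000000010000000) mod 2 = 0+0+0+0+0+0+0+0+0+0+0+0+0+0+0+0+0+0+0+0+0+0+0+0+0+0 mod 2 = 0
  c[24] = d·G[:,24] = (00110101100000110100111110)·(00000000000000000001000000) mod 2 = 0+0+0+0+0+0+0+0+0+0+0+0+0+0+0+0+0+0+0+0+0+0+0+0+0+0 mod 2 = 0
  c[25] = d·G[:,25] = (00110101100000110100111110)·(00000000000000000000100000) mod 2 = 0+0+0+0+0+0+0+0+0+0+0+0+0+0+0+0+0+0+0+0+1+0+0+0+0+0 mod 2 = 1
  c[26] = d·G[:,26] = (00110101100000110100111110)·(00000000000000000000010000) mod 2 = 0+0+0+0+0+0+0+0+0+0+0+0+0+0+0+0+0+0+0+0+0+1+0+0+0+0 mod 2 = 1
  c[27] = d·G[:,27] = (00110101100000110100111110)·(00000000000000000000001000) mod 2 = 0+0+0+0+0+0+0+0+0+0+0+0+0+0+0+0+0+0+0+0+0+0+1+0+0+0 mod 2 = 1
  c[28] = d·G[:,28] = (00110101100000110100111110)·(00000000000000000000000100) mod 2 = 0+0+0+0+0+0+0+0+0+0+0+0+0+0+0+0+0+0+0+0+0+0+0+1+0+0 mod 2 = 1
  c[29] = d·G[:,29] = (00110101100000110100111110)·(00000000000000000000000010) mod 2 = 0+0+0+0+0+0+0+0+0+0+0+0+0+0+0+0+0+0+0+0+0+0+0+0+1+0 mod 2 = 1
  c[30] = d·G[:,30] = (00110101100000110100111110)·(00000000000000000000000001) mod 2 = 0+0+0+0+0+0+0+0+0+0+0+0+0+0+0+0+0+0+0+0+0+0+0+0+0+0 mod 2 = 0
Codeword = 0100011001011000000110100111110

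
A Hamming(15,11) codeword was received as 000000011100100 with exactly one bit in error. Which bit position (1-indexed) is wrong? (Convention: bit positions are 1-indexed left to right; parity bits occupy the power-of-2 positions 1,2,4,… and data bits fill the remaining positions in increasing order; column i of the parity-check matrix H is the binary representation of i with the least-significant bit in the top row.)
Syndrome s = H · r^T (mod 2), r = 000000011100100:
  s[0] = (101010101010101)·(000000011100100) mod 2 = 0+0+0+0+0+0+0+0+1+0+0+0+1+0+0 mod 2 = 0
  s[1] = (011001100110011)·(000000011100100) mod 2 = 0+0+0+0+0+0+0+0+0+1+0+0+0+0+0 mod 2 = 1
  s[2] = (000111100001111)·(000000011100100) mod 2 = 0+0+0+0+0+0+0+0+0+0+0+0+1+0+0 mod 2 = 1
  s[3] = (000000011111111)·(000000011100100) mod 2 = 0+0+0+0+0+0+0+1+1+1+0+0+1+0+0 mod 2 = 0
Syndrome = 0110
Column i of H is the binary representation of i, so the syndrome is the binary index of the flipped bit.
Read s = 0110 with s[0] as LSB: 0·2^0 + 1·2^1 + 1·2^2 + 0·2^3 = 6.
Error is at bit position 6.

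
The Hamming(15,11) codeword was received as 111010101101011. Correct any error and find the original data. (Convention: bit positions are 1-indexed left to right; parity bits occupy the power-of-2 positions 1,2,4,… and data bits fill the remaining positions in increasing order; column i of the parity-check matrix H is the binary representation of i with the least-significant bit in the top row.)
Syndrome s = H · r^T (mod 2), r = 111010101101011:
  s[0] = (101010101010101)·(111010101101011) mod 2 = 1+0+1+0+1+0+1+0+1+0+0+0+0+0+1 mod 2 = 0
  s[1] = (011001100110011)·(111010101101011) mod 2 = 0+1+1+0+0+0+1+0+0+1+0+0+0+1+1 mod 2 = 0
  s[2] = (000111100001111)·(111010101101011) mod 2 = 0+0+0+0+1+0+1+0+0+0+0+1+0+1+1 mod 2 = 1
  s[3] = (000000011111111)·(111010101101011) mod 2 = 0+0+0+0+0+0+0+0+1+1+0+1+0+1+1 mod 2 = 1
Syndrome = 0011
Column 12 of H equals this syndrome → error at bit 12 (1-indexed).
Flip bit 12: 111010101101011 → 111010101100011
Extract data bits at positions {3,5,6,7,9,10,11,12,13,14,15}: 11011100011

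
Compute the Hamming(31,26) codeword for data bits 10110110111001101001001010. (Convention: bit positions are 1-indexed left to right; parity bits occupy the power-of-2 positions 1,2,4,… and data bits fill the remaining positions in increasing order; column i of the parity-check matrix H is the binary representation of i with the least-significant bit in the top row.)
Codeword c = d · G (mod 2), d = 10110110111001101001001010:
  c[0] = d·G[:,0] = (10110110111001101001001010)·(11011010101101010101010101) mod 2 = 1+0+0+1+0+0+1+0+1+0+1+0+0+1+0+0+0+0+0+1+0+0+0+0+0+0 mod 2 = 1
  c[1] = d·G[:,1] = (10110110111001101001001010)·(10110110011011001100110011) mod 2 = 1+0+1+1+0+1+1+0+0+1+1+0+0+1+0+0+1+0+0+0+0+0+0+0+1+0 mod 2 = 0
  c[2] = d·G[:,2] = (10110110111001101001001010)·(10000000000000000000000000) mod 2 = 1+0+0+0+0+0+0+0+0+0+0+0+0+0+0+0+0+0+0+0+0+0+0+0+0+0 mod 2 = 1
  c[3] = d·G[:,3] = (10110110111001101001001010)·(01110001111000111100001111) mod 2 = 0+0+1+1+0+0+0+0+1+1+1+0+0+0+1+0+1+0+0+0+0+0+1+0+1+0 mod 2 = 1
  c[4] = d·G[:,4] = (10110110111001101001001010)·(01000000000000000000000000) mod 2 = 0+0+0+0+0+0+0+0+0+0+0+0+0+0+0+0+0+0+0+0+0+0+0+0+0+0 mod 2 = 0
  c[5] = d·G[:,5] = (10110110111001101001001010)·(00100000000000000000000000) mod 2 = 0+0+1+0+0+0+0+0+0+0+0+0+0+0+0+0+0+0+0+0+0+0+0+0+0+0 mod 2 = 1
  c[6] = d·G[:,6] = (10110110111001101001001010)·(00010000000000000000000000) mod 2 = 0+0+0+1+0+0+0+0+0+0+0+0+0+0+0+0+0+0+0+0+0+0+0+0+0+0 mod 2 = 1
  c[7] = d·G[:,7] = (10110110111001101001001010)·(00001111111000000011111111) mod 2 = 0+0+0+0+0+1+1+0+1+1+1+0+0+0+0+0+0+0+0+1+0+0+1+0+1+0 mod 2 = 0
  c[8] = d·G[:,8] = (10110110111001101001001010)·(00001000000000000000000000) mod 2 = 0+0+0+0+0+0+0+0+0+0+0+0+0+0+0+0+0+0+0+0+0+0+0+0+0+0 mod 2 = 0
  c[9] = d·G[:,9] = (10110110111001101001001010)·(00000100000000000000000000) mod 2 = 0+0+0+0+0+1+0+0+0+0+0+0+0+0+0+0+0+0+0+0+0+0+0+0+0+0 mod 2 = 1
  c[10] = d·G[:,10] = (10110110111001101001001010)·(00000010000000000000000000) mod 2 = 0+0+0+0+0+0+1+0+0+0+0+0+0+0+0+0+0+0+0+0+0+0+0+0+0+0 mod 2 = 1
  c[11] = d·G[:,11] = (10110110111001101001001010)·(00000001000000000000000000) mod 2 = 0+0+0+0+0+0+0+0+0+0+0+0+0+0+0+0+0+0+0+0+0+0+0+0+0+0 mod 2 = 0
  c[12] = d·G[:,12] = (10110110111001101001001010)·(00000000100000000000000000) mod 2 = 0+0+0+0+0+0+0+0+1+0+0+0+0+0+0+0+0+0+0+0+0+0+0+0+0+0 mod 2 = 1
  c[13] = d·G[:,13] = (10110110111001101001001010)·(00000000010000000000000000) mod 2 = 0+0+0+0+0+0+0+0+0+1+0+0+0+0+0+0+0+0+0+0+0+0+0+0+0+0 mod 2 = 1
  c[14] = d·G[:,14] = (10110110111001101001001010)·(00000000001000000000000000) mod 2 = 0+0+0+0+0+0+0+0+0+0+1+0+0+0+0+0+0+0+0+0+0+0+0+0+0+0 mod 2 = 1
  c[15] = d·G[:,15] = (10110110111001101001001010)·(00000000000111111111111111) mod 2 = 0+0+0+0+0+0+0+0+0+0+0+0+0+1+1+0+1+0+0+1+0+0+1+0+1+0 mod 2 = 0
  c[16] = d·G[:,16] = (10110110111001101001001010)·(00000000000100000000000000) mod 2 = 0+0+0+0+0+0+0+0+0+0+0+0+0+0+0+0+0+0+0+0+0+0+0+0+0+0 mod 2 = 0
  c[17] = d·G[:,17] = (10110110111001101001001010)·(00000000000010000000000000) mod 2 = 0+0+0+0+0+0+0+0+0+0+0+0+0+0+0+0+0+0+0+0+0+0+0+0+0+0 mod 2 = 0
  c[18] = d·G[:,18] = (10110110111001101001001010)·(00000000000001000000000000) mod 2 = 0+0+0+0+0+0+0+0+0+0+0+0+0+1+0+0+0+0+0+0+0+0+0+0+0+0 mod 2 = 1
  c[19] = d·G[:,19] = (10110110111001101001001010)·(00000000000000100000000000) mod 2 = 0+0+0+0+0+0+0+0+0+0+0+0+0+0+1+0+0+0+0+0+0+0+0+0+0+0 mod 2 = 1
  c[20] = d·G[:,20] = (10110110111001101001001010)·(00000000000000010000000000) mod 2 = 0+0+0+0+0+0+0+0+0+0+0+0+0+0+0+0+0+0+0+0+0+0+0+0+0+0 mod 2 = 0
  c[21] = d·G[:,21] = (10110110111001101001001010)·(00000000000000001000000000) mod 2 = 0+0+0+0+0+0+0+0+0+0+0+0+0+0+0+0+1+0+0+0+0+0+0+0+0+0 mod 2 = 1
  c[22] = d·G[:,22] = (10110110111001101001001010)·(00000000000000000100000000) mod 2 = 0+0+0+0+0+0+0+0+0+0+0+0+0+0+0+0+0+0+0+0+0+0+0+0+0+0 mod 2 = 0
  c[23] = d·G[:,23] = (10110110111001101001001010)·(00000000000000000010000000) mod 2 = 0+0+0+0+0+0+0+0+0+0+0+0+0+0+0+0+0+0+0+0+0+0+0+0+0+0 mod 2 = 0
  c[24] = d·G[:,24] = (10110110111001101001001010)·(00000000000000000001000000) mod 2 = 0+0+0+0+0+0+0+0+0+0+0+0+0+0+0+0+0+0+0+1+0+0+0+0+0+0 mod 2 = 1
  c[25] = d·G[:,25] = (10110110111001101001001010)·(00000000000000000000100000) mod 2 = 0+0+0+0+0+0+0+0+0+0+0+0+0+0+0+0+0+0+0+0+0+0+0+0+0+0 mod 2 = 0
  c[26] = d·G[:,26] = (10110110111001101001001010)·(00000000000000000000010000) mod 2 = 0+0+0+0+0+0+0+0+0+0+0+0+0+0+0+0+0+0+0+0+0+0+0+0+0+0 mod 2 = 0
  c[27] = d·G[:,27] = (10110110111001101001001010)·(00000000000000000000001000) mod 2 = 0+0+0+0+0+0+0+0+0+0+0+0+0+0+0+0+0+0+0+0+0+0+1+0+0+0 mod 2 = 1
  c[28] = d·G[:,28] = (10110110111001101001001010)·(00000000000000000000000100) mod 2 = 0+0+0+0+0+0+0+0+0+0+0+0+0+0+0+0+0+0+0+0+0+0+0+0+0+0 mod 2 = 0
  c[29] = d·G[:,29] = (10110110111001101001001010)·(00000000000000000000000010) mod 2 = 0+0+0+0+0+0+0+0+0+0+0+0+0+0+0+0+0+0+0+0+0+0+0+0+1+0 mod 2 = 1
  c[30] = d·G[:,30] = (10110110111001101001001010)·(00000000000000000000000001) mod 2 = 0+0+0+0+0+0+0+0+0+0+0+0+0+0+0+0+0+0+0+0+0+0+0+0+0+0 mod 2 = 0
Codeword = 1011011001101110001101001001010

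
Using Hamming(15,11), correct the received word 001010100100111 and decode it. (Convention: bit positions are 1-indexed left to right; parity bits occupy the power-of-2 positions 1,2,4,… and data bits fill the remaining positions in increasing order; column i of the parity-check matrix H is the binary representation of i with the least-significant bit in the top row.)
Syndrome s = H · r^T (mod 2), r = 001010100100111:
  s[0] = (101010101010101)·(001010100100111) mod 2 = 0+0+1+0+1+0+1+0+0+0+0+0+1+0+1 mod 2 = 1
  s[1] = (011001100110011)·(001010100100111) mod 2 = 0+0+1+0+0+0+1+0+0+1+0+0+0+1+1 mod 2 = 1
  s[2] = (000111100001111)·(001010100100111) mod 2 = 0+0+0+0+1+0+1+0+0+0+0+0+1+1+1 mod 2 = 1
  s[3] = (000000011111111)·(001010100100111) mod 2 = 0+0+0+0+0+0+0+0+0+1+0+0+1+1+1 mod 2 = 0
Syndrome = 1110
Column 7 of H equals this syndrome → error at bit 7 (1-indexed).
Flip bit 7: 001010100100111 → 001010000100111
Extract data bits at positions {3,5,6,7,9,10,11,12,13,14,15}: 11000100111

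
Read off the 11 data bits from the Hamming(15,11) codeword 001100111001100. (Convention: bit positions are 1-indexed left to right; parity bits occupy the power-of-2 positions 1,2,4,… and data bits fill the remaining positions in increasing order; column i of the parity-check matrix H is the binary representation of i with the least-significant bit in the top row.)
Parity bits occupy power-of-2 positions; data bits are at positions {3,5,6,7,9,10,11,12,13,14,15} (1-indexed).
Extract: c[3]=1 c[5]=0 c[6]=0 c[7]=1 c[9]=1 c[10]=0 c[11]=0 c[12]=1 c[13]=1 c[14]=0 c[15]=0
Data = 10011001100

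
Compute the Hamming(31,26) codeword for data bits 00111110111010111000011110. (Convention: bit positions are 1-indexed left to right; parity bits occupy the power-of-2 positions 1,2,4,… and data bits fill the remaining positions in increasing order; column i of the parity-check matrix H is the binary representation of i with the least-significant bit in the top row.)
Codeword c = d · G (mod 2), d = 00111110111010111000011110:
  c[0] = d·G[:,0] = (00111110111010111000011110)·(11011010101101010101010101) mod 2 = 0+0+0+1+1+0+1+0+1+0+1+0+0+0+0+1+0+0+0+0+0+1+0+1+0+0 mod 2 = 0
  c[1] = d·G[:,1] = (00111110111010111000011110)·(10110110011011001100110011) mod 2 = 0+0+1+1+0+1+1+0+0+1+1+0+1+0+0+0+1+0+0+0+0+1+0+0+1+0 mod 2 = 0
  c[2] = d·G[:,2] = (00111110111010111000011110)·(10000000000000000000000000) mod 2 = 0+0+0+0+0+0+0+0+0+0+0+0+0+0+0+0+0+0+0+0+0+0+0+0+0+0 mod 2 = 0
  c[3] = d·G[:,3] = (00111110111010111000011110)·(01110001111000111100001111) mod 2 = 0+0+1+1+0+0+0+0+1+1+1+0+0+0+1+1+1+0+0+0+0+0+1+1+1+0 mod 2 = 1
  c[4] = d·G[:,4] = (00111110111010111000011110)·(01000000000000000000000000) mod 2 = 0+0+0+0+0+0+0+0+0+0+0+0+0+0+0+0+0+0+0+0+0+0+0+0+0+0 mod 2 = 0
  c[5] = d·G[:,5] = (00111110111010111000011110)·(00100000000000000000000000) mod 2 = 0+0+1+0+0+0+0+0+0+0+0+0+0+0+0+0+0+0+0+0+0+0+0+0+0+0 mod 2 = 1
  c[6] = d·G[:,6] = (00111110111010111000011110)·(00010000000000000000000000) mod 2 = 0+0+0+1+0+0+0+0+0+0+0+0+0+0+0+0+0+0+0+0+0+0+0+0+0+0 mod 2 = 1
  c[7] = d·G[:,7] = (00111110111010111000011110)·(00001111111000000011111111) mod 2 = 0+0+0+0+1+1+1+0+1+1+1+0+0+0+0+0+0+0+0+0+0+1+1+1+1+0 mod 2 = 0
  c[8] = d·G[:,8] = (00111110111010111000011110)·(00001000000000000000000000) mod 2 = 0+0+0+0+1+0+0+0+0+0+0+0+0+0+0+0+0+0+0+0+0+0+0+0+0+0 mod 2 = 1
  c[9] = d·G[:,9] = (00111110111010111000011110)·(00000100000000000000000000) mod 2 = 0+0+0+0+0+1+0+0+0+0+0+0+0+0+0+0+0+0+0+0+0+0+0+0+0+0 mod 2 = 1
  c[10] = d·G[:,10] = (00111110111010111000011110)·(00000010000000000000000000) mod 2 = 0+0+0+0+0+0+1+0+0+0+0+0+0+0+0+0+0+0+0+0+0+0+0+0+0+0 mod 2 = 1
  c[11] = d·G[:,11] = (00111110111010111000011110)·(00000001000000000000000000) mod 2 = 0+0+0+0+0+0+0+0+0+0+0+0+0+0+0+0+0+0+0+0+0+0+0+0+0+0 mod 2 = 0
  c[12] = d·G[:,12] = (00111110111010111000011110)·(00000000100000000000000000) mod 2 = 0+0+0+0+0+0+0+0+1+0+0+0+0+0+0+0+0+0+0+0+0+0+0+0+0+0 mod 2 = 1
  c[13] = d·G[:,13] = (00111110111010111000011110)·(00000000010000000000000000) mod 2 = 0+0+0+0+0+0+0+0+0+1+0+0+0+0+0+0+0+0+0+0+0+0+0+0+0+0 mod 2 = 1
  c[14] = d·G[:,14] = (00111110111010111000011110)·(00000000001000000000000000) mod 2 = 0+0+0+0+0+0+0+0+0+0+1+0+0+0+0+0+0+0+0+0+0+0+0+0+0+0 mod 2 = 1
  c[15] = d·G[:,15] = (00111110111010111000011110)·(00000000000111111111111111) mod 2 = 0+0+0+0+0+0+0+0+0+0+0+0+1+0+1+1+1+0+0+0+0+1+1+1+1+0 mod 2 = 0
  c[16] = d·G[:,16] = (00111110111010111000011110)·(00000000000100000000000000) mod 2 = 0+0+0+0+0+0+0+0+0+0+0+0+0+0+0+0+0+0+0+0+0+0+0+0+0+0 mod 2 = 0
  c[17] = d·G[:,17] = (00111110111010111000011110)·(00000000000010000000000000) mod 2 = 0+0+0+0+0+0+0+0+0+0+0+0+1+0+0+0+0+0+0+0+0+0+0+0+0+0 mod 2 = 1
  c[18] = d·G[:,18] = (00111110111010111000011110)·(00000000000001000000000000) mod 2 = 0+0+0+0+0+0+0+0+0+0+0+0+0+0+0+0+0+0+0+0+0+0+0+0+0+0 mod 2 = 0
  c[19] = d·G[:,19] = (00111110111010111000011110)·(00000000000000100000000000) mod 2 = 0+0+0+0+0+0+0+0+0+0+0+0+0+0+1+0+0+0+0+0+0+0+0+0+0+0 mod 2 = 1
  c[20] = d·G[:,20] = (00111110111010111000011110)·(00000000000000010000000000) mod 2 = 0+0+0+0+0+0+0+0+0+0+0+0+0+0+0+1+0+0+0+0+0+0+0+0+0+0 mod 2 = 1
  c[21] = d·G[:,21] = (00111110111010111000011110)·(00000000000000001000000000) mod 2 = 0+0+0+0+0+0+0+0+0+0+0+0+0+0+0+0+1+0+0+0+0+0+0+0+0+0 mod 2 = 1
  c[22] = d·G[:,22] = (00111110111010111000011110)·(00000000000000000100000000) mod 2 = 0+0+0+0+0+0+0+0+0+0+0+0+0+0+0+0+0+0+0+0+0+0+0+0+0+0 mod 2 = 0
  c[23] = d·G[:,23] = (00111110111010111000011110)·(00000000000000000010000000) mod 2 = 0+0+0+0+0+0+0+0+0+0+0+0+0+0+0+0+0+0+0+0+0+0+0+0+0+0 mod 2 = 0
  c[24] = d·G[:,24] = (00111110111010111000011110)·(00000000000000000001000000) mod 2 = 0+0+0+0+0+0+0+0+0+0+0+0+0+0+0+0+0+0+0+0+0+0+0+0+0+0 mod 2 = 0
  c[25] = d·G[:,25] = (00111110111010111000011110)·(00000000000000000000100000) mod 2 = 0+0+0+0+0+0+0+0+0+0+0+0+0+0+0+0+0+0+0+0+0+0+0+0+0+0 mod 2 = 0
  c[26] = d·G[:,26] = (00111110111010111000011110)·(00000000000000000000010000) mod 2 = 0+0+0+0+0+0+0+0+0+0+0+0+0+0+0+0+0+0+0+0+0+1+0+0+0+0 mod 2 = 1
  c[27] = d·G[:,27] = (00111110111010111000011110)·(00000000000000000000001000) mod 2 = 0+0+0+0+0+0+0+0+0+0+0+0+0+0+0+0+0+0+0+0+0+0+1+0+0+0 mod 2 = 1
  c[28] = d·G[:,28] = (00111110111010111000011110)·(00000000000000000000000100) mod 2 = 0+0+0+0+0+0+0+0+0+0+0+0+0+0+0+0+0+0+0+0+0+0+0+1+0+0 mod 2 = 1
  c[29] = d·G[:,29] = (00111110111010111000011110)·(00000000000000000000000010) mod 2 = 0+0+0+0+0+0+0+0+0+0+0+0+0+0+0+0+0+0+0+0+0+0+0+0+1+0 mod 2 = 1
  c[30] = d·G[:,30] = (00111110111010111000011110)·(00000000000000000000000001) mod 2 = 0+0+0+0+0+0+0+0+0+0+0+0+0+0+0+0+0+0+0+0+0+0+0+0+0+0 mod 2 = 0
Codeword = 0001011011101110010111000011110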